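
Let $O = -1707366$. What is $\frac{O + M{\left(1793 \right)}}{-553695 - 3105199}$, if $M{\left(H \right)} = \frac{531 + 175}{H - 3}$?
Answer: $\frac{1528092217}{3274710130} \approx 0.46663$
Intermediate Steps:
$M{\left(H \right)} = \frac{706}{-3 + H}$
$\frac{O + M{\left(1793 \right)}}{-553695 - 3105199} = \frac{-1707366 + \frac{706}{-3 + 1793}}{-553695 - 3105199} = \frac{-1707366 + \frac{706}{1790}}{-3658894} = \left(-1707366 + 706 \cdot \frac{1}{1790}\right) \left(- \frac{1}{3658894}\right) = \left(-1707366 + \frac{353}{895}\right) \left(- \frac{1}{3658894}\right) = \left(- \frac{1528092217}{895}\right) \left(- \frac{1}{3658894}\right) = \frac{1528092217}{3274710130}$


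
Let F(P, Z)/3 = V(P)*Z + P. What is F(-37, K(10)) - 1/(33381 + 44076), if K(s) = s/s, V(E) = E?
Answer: -17195455/77457 ≈ -222.00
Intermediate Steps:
K(s) = 1
F(P, Z) = 3*P + 3*P*Z (F(P, Z) = 3*(P*Z + P) = 3*(P + P*Z) = 3*P + 3*P*Z)
F(-37, K(10)) - 1/(33381 + 44076) = 3*(-37)*(1 + 1) - 1/(33381 + 44076) = 3*(-37)*2 - 1/77457 = -222 - 1*1/77457 = -222 - 1/77457 = -17195455/77457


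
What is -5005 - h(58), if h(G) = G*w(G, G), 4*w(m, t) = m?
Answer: -5846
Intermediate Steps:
w(m, t) = m/4
h(G) = G²/4 (h(G) = G*(G/4) = G²/4)
-5005 - h(58) = -5005 - 58²/4 = -5005 - 3364/4 = -5005 - 1*841 = -5005 - 841 = -5846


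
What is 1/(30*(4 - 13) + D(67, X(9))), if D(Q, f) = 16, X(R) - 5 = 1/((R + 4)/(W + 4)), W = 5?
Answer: -1/254 ≈ -0.0039370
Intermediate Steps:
X(R) = 5 + 1/(4/9 + R/9) (X(R) = 5 + 1/((R + 4)/(5 + 4)) = 5 + 1/((4 + R)/9) = 5 + 1/((4 + R)*(⅑)) = 5 + 1/(4/9 + R/9))
1/(30*(4 - 13) + D(67, X(9))) = 1/(30*(4 - 13) + 16) = 1/(30*(-9) + 16) = 1/(-270 + 16) = 1/(-254) = -1/254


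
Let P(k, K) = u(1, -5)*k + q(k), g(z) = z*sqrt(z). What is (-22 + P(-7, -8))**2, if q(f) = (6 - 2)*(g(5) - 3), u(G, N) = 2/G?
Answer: 4304 - 1920*sqrt(5) ≈ 10.749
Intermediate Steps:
g(z) = z**(3/2)
q(f) = -12 + 20*sqrt(5) (q(f) = (6 - 2)*(5**(3/2) - 3) = 4*(5*sqrt(5) - 3) = 4*(-3 + 5*sqrt(5)) = -12 + 20*sqrt(5))
P(k, K) = -12 + 2*k + 20*sqrt(5) (P(k, K) = (2/1)*k + (-12 + 20*sqrt(5)) = (2*1)*k + (-12 + 20*sqrt(5)) = 2*k + (-12 + 20*sqrt(5)) = -12 + 2*k + 20*sqrt(5))
(-22 + P(-7, -8))**2 = (-22 + (-12 + 2*(-7) + 20*sqrt(5)))**2 = (-22 + (-12 - 14 + 20*sqrt(5)))**2 = (-22 + (-26 + 20*sqrt(5)))**2 = (-48 + 20*sqrt(5))**2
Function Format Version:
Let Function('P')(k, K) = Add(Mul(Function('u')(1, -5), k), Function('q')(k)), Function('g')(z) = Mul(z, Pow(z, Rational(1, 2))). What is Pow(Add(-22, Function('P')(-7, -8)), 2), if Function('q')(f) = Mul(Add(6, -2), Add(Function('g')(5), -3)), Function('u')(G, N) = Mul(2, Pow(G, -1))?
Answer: Add(4304, Mul(-1920, Pow(5, Rational(1, 2)))) ≈ 10.749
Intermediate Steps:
Function('g')(z) = Pow(z, Rational(3, 2))
Function('q')(f) = Add(-12, Mul(20, Pow(5, Rational(1, 2)))) (Function('q')(f) = Mul(Add(6, -2), Add(Pow(5, Rational(3, 2)), -3)) = Mul(4, Add(Mul(5, Pow(5, Rational(1, 2))), -3)) = Mul(4, Add(-3, Mul(5, Pow(5, Rational(1, 2))))) = Add(-12, Mul(20, Pow(5, Rational(1, 2)))))
Function('P')(k, K) = Add(-12, Mul(2, k), Mul(20, Pow(5, Rational(1, 2)))) (Function('P')(k, K) = Add(Mul(Mul(2, Pow(1, -1)), k), Add(-12, Mul(20, Pow(5, Rational(1, 2))))) = Add(Mul(Mul(2, 1), k), Add(-12, Mul(20, Pow(5, Rational(1, 2))))) = Add(Mul(2, k), Add(-12, Mul(20, Pow(5, Rational(1, 2))))) = Add(-12, Mul(2, k), Mul(20, Pow(5, Rational(1, 2)))))
Pow(Add(-22, Function('P')(-7, -8)), 2) = Pow(Add(-22, Add(-12, Mul(2, -7), Mul(20, Pow(5, Rational(1, 2))))), 2) = Pow(Add(-22, Add(-12, -14, Mul(20, Pow(5, Rational(1, 2))))), 2) = Pow(Add(-22, Add(-26, Mul(20, Pow(5, Rational(1, 2))))), 2) = Pow(Add(-48, Mul(20, Pow(5, Rational(1, 2)))), 2)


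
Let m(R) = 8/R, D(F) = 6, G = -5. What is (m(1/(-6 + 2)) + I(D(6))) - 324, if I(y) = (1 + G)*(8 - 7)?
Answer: -360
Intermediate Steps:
I(y) = -4 (I(y) = (1 - 5)*(8 - 7) = -4*1 = -4)
(m(1/(-6 + 2)) + I(D(6))) - 324 = (8/(1/(-6 + 2)) - 4) - 324 = (8/(1/(-4)) - 4) - 324 = (8/(-1/4) - 4) - 324 = (8*(-4) - 4) - 324 = (-32 - 4) - 324 = -36 - 324 = -360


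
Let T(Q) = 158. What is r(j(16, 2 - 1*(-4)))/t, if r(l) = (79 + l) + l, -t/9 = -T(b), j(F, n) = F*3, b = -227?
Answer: 175/1422 ≈ 0.12307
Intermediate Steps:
j(F, n) = 3*F
t = 1422 (t = -(-9)*158 = -9*(-158) = 1422)
r(l) = 79 + 2*l
r(j(16, 2 - 1*(-4)))/t = (79 + 2*(3*16))/1422 = (79 + 2*48)*(1/1422) = (79 + 96)*(1/1422) = 175*(1/1422) = 175/1422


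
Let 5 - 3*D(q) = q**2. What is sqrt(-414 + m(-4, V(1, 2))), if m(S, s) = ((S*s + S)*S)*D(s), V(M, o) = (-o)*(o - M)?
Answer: I*sqrt(3774)/3 ≈ 20.478*I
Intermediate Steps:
V(M, o) = -o*(o - M)
D(q) = 5/3 - q**2/3
m(S, s) = S*(5/3 - s**2/3)*(S + S*s) (m(S, s) = ((S*s + S)*S)*(5/3 - s**2/3) = ((S + S*s)*S)*(5/3 - s**2/3) = (S*(S + S*s))*(5/3 - s**2/3) = S*(5/3 - s**2/3)*(S + S*s))
sqrt(-414 + m(-4, V(1, 2))) = sqrt(-414 - 1/3*(-4)**2*(1 + 2*(1 - 1*2))*(-5 + (2*(1 - 1*2))**2)) = sqrt(-414 - 1/3*16*(1 + 2*(1 - 2))*(-5 + (2*(1 - 2))**2)) = sqrt(-414 - 1/3*16*(1 + 2*(-1))*(-5 + (2*(-1))**2)) = sqrt(-414 - 1/3*16*(1 - 2)*(-5 + (-2)**2)) = sqrt(-414 - 1/3*16*(-1)*(-5 + 4)) = sqrt(-414 - 1/3*16*(-1)*(-1)) = sqrt(-414 - 16/3) = sqrt(-1258/3) = I*sqrt(3774)/3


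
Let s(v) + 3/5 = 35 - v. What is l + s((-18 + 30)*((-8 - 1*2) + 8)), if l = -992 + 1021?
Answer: 437/5 ≈ 87.400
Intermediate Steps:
s(v) = 172/5 - v (s(v) = -⅗ + (35 - v) = 172/5 - v)
l = 29
l + s((-18 + 30)*((-8 - 1*2) + 8)) = 29 + (172/5 - (-18 + 30)*((-8 - 1*2) + 8)) = 29 + (172/5 - 12*((-8 - 2) + 8)) = 29 + (172/5 - 12*(-10 + 8)) = 29 + (172/5 - 12*(-2)) = 29 + (172/5 - 1*(-24)) = 29 + (172/5 + 24) = 29 + 292/5 = 437/5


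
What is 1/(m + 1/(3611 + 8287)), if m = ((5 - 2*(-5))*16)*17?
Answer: 11898/48543841 ≈ 0.00024510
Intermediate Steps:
m = 4080 (m = ((5 + 10)*16)*17 = (15*16)*17 = 240*17 = 4080)
1/(m + 1/(3611 + 8287)) = 1/(4080 + 1/(3611 + 8287)) = 1/(4080 + 1/11898) = 1/(48543841/11898) = 11898/48543841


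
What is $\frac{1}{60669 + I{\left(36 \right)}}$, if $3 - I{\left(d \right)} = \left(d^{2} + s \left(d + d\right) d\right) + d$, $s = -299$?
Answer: $\frac{1}{834348} \approx 1.1985 \cdot 10^{-6}$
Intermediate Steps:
$I{\left(d \right)} = 3 - d + 597 d^{2}$ ($I{\left(d \right)} = 3 - \left(\left(d^{2} + - 299 \left(d + d\right) d\right) + d\right) = 3 - \left(\left(d^{2} + - 299 \cdot 2 d d\right) + d\right) = 3 - \left(\left(d^{2} + - 598 d d\right) + d\right) = 3 - \left(\left(d^{2} - 598 d^{2}\right) + d\right) = 3 - \left(- 597 d^{2} + d\right) = 3 - \left(d - 597 d^{2}\right) = 3 + \left(- d + 597 d^{2}\right) = 3 - d + 597 d^{2}$)
$\frac{1}{60669 + I{\left(36 \right)}} = \frac{1}{60669 + \left(3 - 36 + 597 \cdot 36^{2}\right)} = \frac{1}{60669 + \left(3 - 36 + 597 \cdot 1296\right)} = \frac{1}{60669 + \left(3 - 36 + 773712\right)} = \frac{1}{60669 + 773679} = \frac{1}{834348}$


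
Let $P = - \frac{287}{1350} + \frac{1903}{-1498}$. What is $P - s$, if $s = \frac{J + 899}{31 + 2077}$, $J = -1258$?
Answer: $- \frac{1398958927}{1065752100} \approx -1.3126$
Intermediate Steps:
$s = - \frac{359}{2108}$ ($s = \frac{-1258 + 899}{31 + 2077} = - \frac{359}{2108} \approx -0.1703$)
$P = - \frac{749744}{505575}$ ($P = \left(-287\right) \frac{1}{1350} + 1903 \left(- \frac{1}{1498}\right) = - \frac{287}{1350} - \frac{1903}{1498} = - \frac{749744}{505575} \approx -1.483$)
$P - s = - \frac{749744}{505575} - - \frac{359}{2108} = - \frac{749744}{505575} + \frac{359}{2108} = - \frac{1398958927}{1065752100}$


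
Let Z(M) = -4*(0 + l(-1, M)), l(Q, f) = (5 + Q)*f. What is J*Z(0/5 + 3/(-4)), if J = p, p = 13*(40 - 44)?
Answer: -624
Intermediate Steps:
l(Q, f) = f*(5 + Q)
p = -52 (p = 13*(-4) = -52)
Z(M) = -16*M (Z(M) = -4*(0 + M*(5 - 1)) = -4*(0 + M*4) = -4*(0 + 4*M) = -16*M)
J = -52
J*Z(0/5 + 3/(-4)) = -(-832)*(0/5 + 3/(-4)) = -(-832)*(0*(⅕) + 3*(-¼)) = -(-832)*(0 - ¾) = -(-832)*(-3)/4 = -52*12 = -624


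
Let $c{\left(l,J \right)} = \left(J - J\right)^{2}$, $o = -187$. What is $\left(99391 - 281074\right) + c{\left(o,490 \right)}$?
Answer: $-181683$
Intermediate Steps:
$c{\left(l,J \right)} = 0$ ($c{\left(l,J \right)} = 0^{2} = 0$)
$\left(99391 - 281074\right) + c{\left(o,490 \right)} = \left(99391 - 281074\right) + 0 = -181683 + 0 = -181683$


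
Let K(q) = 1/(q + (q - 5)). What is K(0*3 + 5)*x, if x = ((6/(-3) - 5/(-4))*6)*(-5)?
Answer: 9/2 ≈ 4.5000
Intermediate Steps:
x = 45/2 (x = ((6*(-⅓) - 5*(-¼))*6)*(-5) = ((-2 + 5/4)*6)*(-5) = -¾*6*(-5) = -9/2*(-5) = 45/2 ≈ 22.500)
K(q) = 1/(-5 + 2*q) (K(q) = 1/(q + (-5 + q)) = 1/(-5 + 2*q))
K(0*3 + 5)*x = (45/2)/(-5 + 2*(0*3 + 5)) = (45/2)/(-5 + 2*(0 + 5)) = (45/2)/(-5 + 2*5) = (45/2)/(-5 + 10) = (45/2)/5 = (⅕)*(45/2) = 9/2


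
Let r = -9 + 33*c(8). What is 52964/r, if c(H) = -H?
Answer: -52964/273 ≈ -194.01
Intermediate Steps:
r = -273 (r = -9 + 33*(-1*8) = -9 + 33*(-8) = -9 - 264 = -273)
52964/r = 52964/(-273) = 52964*(-1/273) = -52964/273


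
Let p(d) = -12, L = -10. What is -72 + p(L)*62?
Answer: -816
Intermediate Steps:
-72 + p(L)*62 = -72 - 12*62 = -72 - 744 = -816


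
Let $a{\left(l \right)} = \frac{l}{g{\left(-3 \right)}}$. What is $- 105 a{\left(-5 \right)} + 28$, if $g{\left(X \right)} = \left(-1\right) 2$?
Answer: $- \frac{469}{2} \approx -234.5$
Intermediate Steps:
$g{\left(X \right)} = -2$
$a{\left(l \right)} = - \frac{l}{2}$ ($a{\left(l \right)} = \frac{l}{-2} = l \left(- \frac{1}{2}\right) = - \frac{l}{2}$)
$- 105 a{\left(-5 \right)} + 28 = - 105 \left(\left(- \frac{1}{2}\right) \left(-5\right)\right) + 28 = \left(-105\right) \frac{5}{2} + 28 = - \frac{525}{2} + 28 = - \frac{469}{2}$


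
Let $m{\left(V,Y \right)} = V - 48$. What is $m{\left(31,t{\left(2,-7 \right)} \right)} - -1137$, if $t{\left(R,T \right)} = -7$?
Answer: $1120$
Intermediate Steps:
$m{\left(V,Y \right)} = -48 + V$
$m{\left(31,t{\left(2,-7 \right)} \right)} - -1137 = \left(-48 + 31\right) - -1137 = -17 + 1137 = 1120$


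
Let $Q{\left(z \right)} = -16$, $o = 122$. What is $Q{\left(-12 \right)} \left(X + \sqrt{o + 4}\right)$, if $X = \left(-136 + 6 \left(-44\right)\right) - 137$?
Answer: $8592 - 48 \sqrt{14} \approx 8412.4$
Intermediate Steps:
$X = -537$ ($X = \left(-136 - 264\right) - 137 = -400 - 137 = -537$)
$Q{\left(-12 \right)} \left(X + \sqrt{o + 4}\right) = - 16 \left(-537 + \sqrt{122 + 4}\right) = - 16 \left(-537 + \sqrt{126}\right) = - 16 \left(-537 + 3 \sqrt{14}\right) = 8592 - 48 \sqrt{14}$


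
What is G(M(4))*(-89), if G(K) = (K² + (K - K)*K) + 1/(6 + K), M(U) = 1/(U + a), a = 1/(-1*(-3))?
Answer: -260414/13689 ≈ -19.024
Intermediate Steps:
a = ⅓ (a = 1/3 = ⅓ ≈ 0.33333)
M(U) = 1/(⅓ + U) (M(U) = 1/(U + ⅓) = 1/(⅓ + U))
G(K) = K² + 1/(6 + K) (G(K) = (K² + 0*K) + 1/(6 + K) = (K² + 0) + 1/(6 + K) = K² + 1/(6 + K))
G(M(4))*(-89) = ((1 + (3/(1 + 3*4))³ + 6*(3/(1 + 3*4))²)/(6 + 3/(1 + 3*4)))*(-89) = ((1 + (3/(1 + 12))³ + 6*(3/(1 + 12))²)/(6 + 3/(1 + 12)))*(-89) = ((1 + (3/13)³ + 6*(3/13)²)/(6 + 3/13))*(-89) = ((1 + 27/2197 + 6*(9/169))/(81/13))*(-89) = (13*(1 + 27/2197 + 54/169)/81)*(-89) = ((13/81)*(2926/2197))*(-89) = (2926/13689)*(-89) = -260414/13689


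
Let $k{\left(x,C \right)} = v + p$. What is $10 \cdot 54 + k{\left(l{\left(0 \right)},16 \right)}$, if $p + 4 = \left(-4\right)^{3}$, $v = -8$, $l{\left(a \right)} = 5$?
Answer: $464$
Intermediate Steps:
$p = -68$ ($p = -4 + \left(-4\right)^{3} = -4 - 64 = -68$)
$k{\left(x,C \right)} = -76$ ($k{\left(x,C \right)} = -8 - 68 = -76$)
$10 \cdot 54 + k{\left(l{\left(0 \right)},16 \right)} = 10 \cdot 54 - 76 = 540 - 76 = 464$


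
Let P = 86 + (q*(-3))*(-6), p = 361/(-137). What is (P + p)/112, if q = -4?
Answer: 1557/15344 ≈ 0.10147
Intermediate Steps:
p = -361/137 (p = 361*(-1/137) = -361/137 ≈ -2.6350)
P = 14 (P = 86 - 4*(-3)*(-6) = 86 + 12*(-6) = 86 - 72 = 14)
(P + p)/112 = (14 - 361/137)/112 = (1557/137)*(1/112) = 1557/15344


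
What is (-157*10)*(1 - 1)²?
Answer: 0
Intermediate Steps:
(-157*10)*(1 - 1)² = -1570*0² = -1570*0 = 0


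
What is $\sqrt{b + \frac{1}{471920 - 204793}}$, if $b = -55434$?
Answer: $\frac{i \sqrt{3955594742839859}}{267127} \approx 235.44 i$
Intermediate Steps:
$\sqrt{b + \frac{1}{471920 - 204793}} = \sqrt{-55434 + \frac{1}{471920 - 204793}} = \sqrt{-55434 + \frac{1}{267127}} = \sqrt{- \frac{14807918117}{267127}} = \frac{i \sqrt{3955594742839859}}{267127}$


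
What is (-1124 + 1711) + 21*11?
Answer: 818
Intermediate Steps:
(-1124 + 1711) + 21*11 = 587 + 231 = 818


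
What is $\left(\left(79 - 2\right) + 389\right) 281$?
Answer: $130946$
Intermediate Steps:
$\left(\left(79 - 2\right) + 389\right) 281 = \left(77 + 389\right) 281 = 466 \cdot 281 = 130946$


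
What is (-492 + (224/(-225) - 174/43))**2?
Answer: 23125346089924/93605625 ≈ 2.4705e+5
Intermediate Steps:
(-492 + (224/(-225) - 174/43))**2 = (-492 + (224*(-1/225) - 174*1/43))**2 = (-492 + (-224/225 - 174/43))**2 = (-492 - 48782/9675)**2 = (-4808882/9675)**2 = 23125346089924/93605625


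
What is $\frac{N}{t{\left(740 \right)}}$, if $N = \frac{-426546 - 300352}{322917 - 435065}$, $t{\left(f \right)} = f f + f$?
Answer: $\frac{363449}{30747617160} \approx 1.182 \cdot 10^{-5}$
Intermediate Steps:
$t{\left(f \right)} = f + f^{2}$ ($t{\left(f \right)} = f^{2} + f = f + f^{2}$)
$N = \frac{363449}{56074}$ ($N = - \frac{726898}{-112148} = \left(-726898\right) \left(- \frac{1}{112148}\right) = \frac{363449}{56074} \approx 6.4816$)
$\frac{N}{t{\left(740 \right)}} = \frac{363449}{56074 \cdot 740 \left(1 + 740\right)} = \frac{363449}{56074 \cdot 740 \cdot 741} = \frac{363449}{56074 \cdot 548340} = \frac{363449}{56074} \cdot \frac{1}{548340} = \frac{363449}{30747617160}$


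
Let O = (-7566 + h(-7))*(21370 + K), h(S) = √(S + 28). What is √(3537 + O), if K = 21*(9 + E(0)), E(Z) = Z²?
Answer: √(-163111857 + 21559*√21) ≈ 12768.0*I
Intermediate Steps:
h(S) = √(28 + S)
K = 189 (K = 21*(9 + 0²) = 21*(9 + 0) = 21*9 = 189)
O = -163115394 + 21559*√21 (O = (-7566 + √(28 - 7))*(21370 + 189) = (-7566 + √21)*21559 = -163115394 + 21559*√21 ≈ -1.6302e+8)
√(3537 + O) = √(3537 + (-163115394 + 21559*√21)) = √(-163111857 + 21559*√21)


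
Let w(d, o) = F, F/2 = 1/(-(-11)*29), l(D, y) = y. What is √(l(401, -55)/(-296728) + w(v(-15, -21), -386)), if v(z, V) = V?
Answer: 3*√1910260682/1632004 ≈ 0.080343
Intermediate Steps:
F = 2/319 (F = 2/((-(-11)*29)) = 2/((-11*(-29))) = 2/319 ≈ 0.0062696)
w(d, o) = 2/319
√(l(401, -55)/(-296728) + w(v(-15, -21), -386)) = √(-55/(-296728) + 2/319) = √(-55*(-1/296728) + 2/319) = √(55/296728 + 2/319) = √(21069/3264008) = 3*√1910260682/1632004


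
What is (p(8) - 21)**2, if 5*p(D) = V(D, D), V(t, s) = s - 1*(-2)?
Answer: 361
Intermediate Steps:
V(t, s) = 2 + s (V(t, s) = s + 2 = 2 + s)
p(D) = 2/5 + D/5 (p(D) = (2 + D)/5 = 2/5 + D/5)
(p(8) - 21)**2 = ((2/5 + (1/5)*8) - 21)**2 = ((2/5 + 8/5) - 21)**2 = (2 - 21)**2 = (-19)**2 = 361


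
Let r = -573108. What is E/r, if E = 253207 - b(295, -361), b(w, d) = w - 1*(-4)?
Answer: -63227/143277 ≈ -0.44129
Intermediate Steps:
b(w, d) = 4 + w (b(w, d) = w + 4 = 4 + w)
E = 252908 (E = 253207 - (4 + 295) = 253207 - 1*299 = 253207 - 299 = 252908)
E/r = 252908/(-573108) = 252908*(-1/573108) = -63227/143277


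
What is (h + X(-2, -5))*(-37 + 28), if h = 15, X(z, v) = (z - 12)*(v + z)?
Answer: -1017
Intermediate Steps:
X(z, v) = (-12 + z)*(v + z)
(h + X(-2, -5))*(-37 + 28) = (15 + ((-2)**2 - 12*(-5) - 12*(-2) - 5*(-2)))*(-37 + 28) = (15 + (4 + 60 + 24 + 10))*(-9) = (15 + 98)*(-9) = 113*(-9) = -1017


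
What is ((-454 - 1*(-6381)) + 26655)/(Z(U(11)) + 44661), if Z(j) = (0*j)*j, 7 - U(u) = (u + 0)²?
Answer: 32582/44661 ≈ 0.72954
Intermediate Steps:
U(u) = 7 - u² (U(u) = 7 - (u + 0)² = 7 - u²)
Z(j) = 0 (Z(j) = 0*j = 0)
((-454 - 1*(-6381)) + 26655)/(Z(U(11)) + 44661) = ((-454 - 1*(-6381)) + 26655)/(0 + 44661) = ((-454 + 6381) + 26655)/44661 = (5927 + 26655)*(1/44661) = 32582*(1/44661) = 32582/44661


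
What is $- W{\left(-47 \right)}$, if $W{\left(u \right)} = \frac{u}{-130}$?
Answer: $- \frac{47}{130} \approx -0.36154$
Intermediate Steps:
$W{\left(u \right)} = - \frac{u}{130}$ ($W{\left(u \right)} = u \left(- \frac{1}{130}\right) = - \frac{u}{130}$)
$- W{\left(-47 \right)} = - \frac{\left(-1\right) \left(-47\right)}{130} = \left(-1\right) \frac{47}{130} = - \frac{47}{130}$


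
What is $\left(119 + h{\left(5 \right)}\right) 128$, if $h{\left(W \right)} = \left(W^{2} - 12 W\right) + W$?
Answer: $11392$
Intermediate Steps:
$h{\left(W \right)} = W^{2} - 11 W$
$\left(119 + h{\left(5 \right)}\right) 128 = \left(119 + 5 \left(-11 + 5\right)\right) 128 = \left(119 + 5 \left(-6\right)\right) 128 = \left(119 - 30\right) 128 = 89 \cdot 128 = 11392$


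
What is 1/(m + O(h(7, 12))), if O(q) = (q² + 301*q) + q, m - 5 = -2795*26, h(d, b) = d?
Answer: -1/70502 ≈ -1.4184e-5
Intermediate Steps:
m = -72665 (m = 5 - 2795*26 = 5 - 72670 = -72665)
O(q) = q² + 302*q
1/(m + O(h(7, 12))) = 1/(-72665 + 7*(302 + 7)) = 1/(-72665 + 7*309) = 1/(-72665 + 2163) = 1/(-70502) = -1/70502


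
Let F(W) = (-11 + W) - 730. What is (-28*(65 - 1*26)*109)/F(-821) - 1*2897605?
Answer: -2262969991/781 ≈ -2.8975e+6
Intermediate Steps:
F(W) = -741 + W
(-28*(65 - 1*26)*109)/F(-821) - 1*2897605 = (-28*(65 - 1*26)*109)/(-741 - 821) - 1*2897605 = (-28*(65 - 26)*109)/(-1562) - 2897605 = (-28*39*109)*(-1/1562) - 2897605 = -1092*109*(-1/1562) - 2897605 = -119028*(-1/1562) - 2897605 = 59514/781 - 2897605 = -2262969991/781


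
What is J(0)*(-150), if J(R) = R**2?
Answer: 0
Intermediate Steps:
J(0)*(-150) = 0**2*(-150) = 0*(-150) = 0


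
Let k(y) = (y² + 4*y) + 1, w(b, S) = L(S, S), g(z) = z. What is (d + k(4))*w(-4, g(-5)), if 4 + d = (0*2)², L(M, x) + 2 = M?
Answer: -203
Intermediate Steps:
L(M, x) = -2 + M
d = -4 (d = -4 + (0*2)² = -4 + 0² = -4 + 0 = -4)
w(b, S) = -2 + S
k(y) = 1 + y² + 4*y
(d + k(4))*w(-4, g(-5)) = (-4 + (1 + 4² + 4*4))*(-2 - 5) = (-4 + (1 + 16 + 16))*(-7) = (-4 + 33)*(-7) = 29*(-7) = -203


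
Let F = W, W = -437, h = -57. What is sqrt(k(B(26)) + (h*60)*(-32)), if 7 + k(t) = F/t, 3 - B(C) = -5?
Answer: sqrt(1750054)/4 ≈ 330.72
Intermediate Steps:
F = -437
B(C) = 8 (B(C) = 3 - 1*(-5) = 3 + 5 = 8)
k(t) = -7 - 437/t
sqrt(k(B(26)) + (h*60)*(-32)) = sqrt((-7 - 437/8) - 57*60*(-32)) = sqrt((-7 - 437*1/8) - 3420*(-32)) = sqrt((-7 - 437/8) + 109440) = sqrt(-493/8 + 109440) = sqrt(875027/8) = sqrt(1750054)/4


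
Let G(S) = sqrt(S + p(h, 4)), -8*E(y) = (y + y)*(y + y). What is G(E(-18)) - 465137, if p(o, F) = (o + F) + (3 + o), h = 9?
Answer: -465137 + I*sqrt(137) ≈ -4.6514e+5 + 11.705*I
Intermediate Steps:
E(y) = -y**2/2 (E(y) = -(y + y)*(y + y)/8 = -2*y*2*y/8 = -y**2/2)
p(o, F) = 3 + F + 2*o (p(o, F) = (F + o) + (3 + o) = 3 + F + 2*o)
G(S) = sqrt(25 + S) (G(S) = sqrt(S + (3 + 4 + 2*9)) = sqrt(S + (3 + 4 + 18)) = sqrt(S + 25) = sqrt(25 + S))
G(E(-18)) - 465137 = sqrt(25 - 1/2*(-18)**2) - 465137 = sqrt(25 - 1/2*324) - 465137 = sqrt(25 - 162) - 465137 = sqrt(-137) - 465137 = I*sqrt(137) - 465137 = -465137 + I*sqrt(137)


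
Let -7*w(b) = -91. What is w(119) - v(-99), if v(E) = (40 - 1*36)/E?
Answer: 1291/99 ≈ 13.040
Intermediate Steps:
w(b) = 13 (w(b) = -⅐*(-91) = 13)
v(E) = 4/E (v(E) = (40 - 36)/E = 4/E)
w(119) - v(-99) = 13 - 4/(-99) = 13 - 4*(-1)/99 = 13 - 1*(-4/99) = 13 + 4/99 = 1291/99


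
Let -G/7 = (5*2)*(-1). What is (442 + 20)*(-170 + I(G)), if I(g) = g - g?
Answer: -78540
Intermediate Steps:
G = 70 (G = -7*5*2*(-1) = -70*(-1) = -7*(-10) = 70)
I(g) = 0
(442 + 20)*(-170 + I(G)) = (442 + 20)*(-170 + 0) = 462*(-170) = -78540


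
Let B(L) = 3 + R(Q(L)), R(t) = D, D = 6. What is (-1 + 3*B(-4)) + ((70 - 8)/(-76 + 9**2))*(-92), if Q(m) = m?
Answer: -5574/5 ≈ -1114.8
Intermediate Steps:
R(t) = 6
B(L) = 9 (B(L) = 3 + 6 = 9)
(-1 + 3*B(-4)) + ((70 - 8)/(-76 + 9**2))*(-92) = (-1 + 3*9) + ((70 - 8)/(-76 + 9**2))*(-92) = (-1 + 27) + (62/(-76 + 81))*(-92) = 26 + (62/5)*(-92) = 26 - 5704/5 = -5574/5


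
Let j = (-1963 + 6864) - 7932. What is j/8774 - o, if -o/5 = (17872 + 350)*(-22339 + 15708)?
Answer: -5300815700371/8774 ≈ -6.0415e+8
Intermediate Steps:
j = -3031 (j = 4901 - 7932 = -3031)
o = 604150410 (o = -5*(17872 + 350)*(-22339 + 15708) = -91110*(-6631) = -5*(-120830082) = 604150410)
j/8774 - o = -3031/8774 - 1*604150410 = -3031*1/8774 - 604150410 = -3031/8774 - 604150410 = -5300815700371/8774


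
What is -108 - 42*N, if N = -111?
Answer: 4554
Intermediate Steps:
-108 - 42*N = -108 - 42*(-111) = -108 + 4662 = 4554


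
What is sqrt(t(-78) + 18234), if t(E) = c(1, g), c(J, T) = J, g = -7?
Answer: sqrt(18235) ≈ 135.04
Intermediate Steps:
t(E) = 1
sqrt(t(-78) + 18234) = sqrt(1 + 18234) = sqrt(18235)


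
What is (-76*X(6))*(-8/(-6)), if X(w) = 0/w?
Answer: 0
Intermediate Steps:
X(w) = 0
(-76*X(6))*(-8/(-6)) = (-76*0)*(-8/(-6)) = 0*(-8*(-⅙)) = 0*(4/3) = 0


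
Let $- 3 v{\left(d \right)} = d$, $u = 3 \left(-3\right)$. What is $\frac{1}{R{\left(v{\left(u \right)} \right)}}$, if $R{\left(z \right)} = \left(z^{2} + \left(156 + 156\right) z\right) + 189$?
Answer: $\frac{1}{1134} \approx 0.00088183$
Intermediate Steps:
$u = -9$
$v{\left(d \right)} = - \frac{d}{3}$
$R{\left(z \right)} = 189 + z^{2} + 312 z$ ($R{\left(z \right)} = \left(z^{2} + 312 z\right) + 189 = 189 + z^{2} + 312 z$)
$\frac{1}{R{\left(v{\left(u \right)} \right)}} = \frac{1}{189 + \left(\left(- \frac{1}{3}\right) \left(-9\right)\right)^{2} + 312 \left(\left(- \frac{1}{3}\right) \left(-9\right)\right)} = \frac{1}{189 + 3^{2} + 312 \cdot 3} = \frac{1}{189 + 9 + 936} = \frac{1}{1134}$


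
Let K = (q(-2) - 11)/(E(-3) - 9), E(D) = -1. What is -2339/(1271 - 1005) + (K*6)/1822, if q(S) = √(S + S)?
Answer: -5324878/605815 - 3*I/4555 ≈ -8.7896 - 0.00065862*I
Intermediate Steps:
q(S) = √2*√S (q(S) = √(2*S) = √2*√S)
K = 11/10 - I/5 (K = (√2*√(-2) - 11)/(-1 - 9) = (√2*(I*√2) - 11)/(-10) = (2*I - 11)*(-⅒) = (-11 + 2*I)*(-⅒) = 11/10 - I/5 ≈ 1.1 - 0.2*I)
-2339/(1271 - 1005) + (K*6)/1822 = -2339/(1271 - 1005) + ((11/10 - I/5)*6)/1822 = -2339/266 + (33/5 - 6*I/5)*(1/1822) = -2339*1/266 + (33/9110 - 3*I/4555) = -2339/266 + (33/9110 - 3*I/4555) = -5324878/605815 - 3*I/4555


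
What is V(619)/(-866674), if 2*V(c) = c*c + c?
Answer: -95945/433337 ≈ -0.22141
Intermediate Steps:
V(c) = c/2 + c²/2 (V(c) = (c*c + c)/2 = (c² + c)/2 = (c + c²)/2 = c/2 + c²/2)
V(619)/(-866674) = ((½)*619*(1 + 619))/(-866674) = ((½)*619*620)*(-1/866674) = 191890*(-1/866674) = -95945/433337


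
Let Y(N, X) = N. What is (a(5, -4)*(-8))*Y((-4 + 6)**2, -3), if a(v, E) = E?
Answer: 128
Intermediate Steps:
(a(5, -4)*(-8))*Y((-4 + 6)**2, -3) = (-4*(-8))*(-4 + 6)**2 = 32*2**2 = 32*4 = 128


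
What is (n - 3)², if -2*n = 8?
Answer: 49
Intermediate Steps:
n = -4 (n = -½*8 = -4)
(n - 3)² = (-4 - 3)² = (-7)² = 49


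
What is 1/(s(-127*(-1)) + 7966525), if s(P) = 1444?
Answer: 1/7967969 ≈ 1.2550e-7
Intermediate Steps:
1/(s(-127*(-1)) + 7966525) = 1/(1444 + 7966525) = 1/7967969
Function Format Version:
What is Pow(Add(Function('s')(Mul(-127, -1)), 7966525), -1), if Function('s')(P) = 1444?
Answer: Rational(1, 7967969) ≈ 1.2550e-7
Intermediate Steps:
Pow(Add(Function('s')(Mul(-127, -1)), 7966525), -1) = Pow(Add(1444, 7966525), -1) = Pow(7967969, -1) = Rational(1, 7967969)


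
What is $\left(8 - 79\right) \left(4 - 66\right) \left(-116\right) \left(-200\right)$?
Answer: $102126400$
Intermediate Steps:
$\left(8 - 79\right) \left(4 - 66\right) \left(-116\right) \left(-200\right) = \left(-71\right) \left(-62\right) \left(-116\right) \left(-200\right) = 4402 \left(-116\right) \left(-200\right) = \left(-510632\right) \left(-200\right) = 102126400$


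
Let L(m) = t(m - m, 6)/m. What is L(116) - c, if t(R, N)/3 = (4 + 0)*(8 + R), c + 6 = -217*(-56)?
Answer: -352210/29 ≈ -12145.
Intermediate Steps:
c = 12146 (c = -6 - 217*(-56) = -6 + 12152 = 12146)
t(R, N) = 96 + 12*R (t(R, N) = 3*((4 + 0)*(8 + R)) = 3*(4*(8 + R)) = 3*(32 + 4*R) = 96 + 12*R)
L(m) = 96/m (L(m) = (96 + 12*(m - m))/m = (96 + 12*0)/m = (96 + 0)/m = 96/m)
L(116) - c = 96/116 - 1*12146 = 96*(1/116) - 12146 = 24/29 - 12146 = -352210/29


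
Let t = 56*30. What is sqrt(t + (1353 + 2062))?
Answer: sqrt(5095) ≈ 71.379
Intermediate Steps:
t = 1680
sqrt(t + (1353 + 2062)) = sqrt(1680 + (1353 + 2062)) = sqrt(1680 + 3415) = sqrt(5095)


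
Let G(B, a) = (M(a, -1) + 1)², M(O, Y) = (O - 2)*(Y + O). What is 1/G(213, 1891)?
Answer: 1/12746406584521 ≈ 7.8454e-14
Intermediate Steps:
M(O, Y) = (-2 + O)*(O + Y)
G(B, a) = (3 + a² - 3*a)² (G(B, a) = ((a² - 2*a - 2*(-1) + a*(-1)) + 1)² = ((a² - 2*a + 2 - a) + 1)² = ((2 + a² - 3*a) + 1)² = (3 + a² - 3*a)²)
1/G(213, 1891) = 1/((3 + 1891² - 3*1891)²) = 1/((3 + 3575881 - 5673)²) = 1/(3570211²) = 1/12746406584521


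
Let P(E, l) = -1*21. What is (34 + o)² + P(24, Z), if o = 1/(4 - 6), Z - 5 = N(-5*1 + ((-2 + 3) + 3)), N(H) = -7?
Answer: 4405/4 ≈ 1101.3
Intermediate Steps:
Z = -2 (Z = 5 - 7 = -2)
P(E, l) = -21
o = -½ (o = 1/(-2) = -½ ≈ -0.50000)
(34 + o)² + P(24, Z) = (34 - ½)² - 21 = (67/2)² - 21 = 4489/4 - 21 = 4405/4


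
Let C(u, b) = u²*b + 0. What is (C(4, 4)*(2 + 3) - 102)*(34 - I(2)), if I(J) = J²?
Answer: 6540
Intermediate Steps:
C(u, b) = b*u² (C(u, b) = b*u² + 0 = b*u²)
(C(4, 4)*(2 + 3) - 102)*(34 - I(2)) = ((4*4²)*(2 + 3) - 102)*(34 - 1*2²) = ((4*16)*5 - 102)*(34 - 1*4) = (64*5 - 102)*(34 - 4) = (320 - 102)*30 = 218*30 = 6540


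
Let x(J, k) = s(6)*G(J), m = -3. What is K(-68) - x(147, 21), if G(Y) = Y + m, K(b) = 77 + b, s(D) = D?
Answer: -855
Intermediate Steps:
G(Y) = -3 + Y (G(Y) = Y - 3 = -3 + Y)
x(J, k) = -18 + 6*J (x(J, k) = 6*(-3 + J) = -18 + 6*J)
K(-68) - x(147, 21) = (77 - 68) - (-18 + 6*147) = 9 - (-18 + 882) = 9 - 1*864 = 9 - 864 = -855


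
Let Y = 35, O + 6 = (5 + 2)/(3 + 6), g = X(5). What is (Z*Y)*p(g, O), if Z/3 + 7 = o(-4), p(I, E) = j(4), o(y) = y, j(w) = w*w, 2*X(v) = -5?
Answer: -18480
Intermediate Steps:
X(v) = -5/2 (X(v) = (1/2)*(-5) = -5/2)
j(w) = w**2
g = -5/2 ≈ -2.5000
O = -47/9 (O = -6 + (5 + 2)/(3 + 6) = -6 + 7/9 = -47/9 ≈ -5.2222)
p(I, E) = 16 (p(I, E) = 4**2 = 16)
Z = -33 (Z = -21 + 3*(-4) = -21 - 12 = -33)
(Z*Y)*p(g, O) = -33*35*16 = -1155*16 = -18480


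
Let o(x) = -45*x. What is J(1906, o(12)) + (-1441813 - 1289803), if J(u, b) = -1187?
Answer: -2732803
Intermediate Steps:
J(1906, o(12)) + (-1441813 - 1289803) = -1187 + (-1441813 - 1289803) = -1187 - 2731616 = -2732803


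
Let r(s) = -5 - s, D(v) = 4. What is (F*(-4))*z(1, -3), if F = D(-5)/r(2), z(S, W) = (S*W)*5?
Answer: -240/7 ≈ -34.286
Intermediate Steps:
z(S, W) = 5*S*W
F = -4/7 (F = 4/(-5 - 1*2) = 4/(-5 - 2) = 4/(-7) = 4*(-⅐) = -4/7 ≈ -0.57143)
(F*(-4))*z(1, -3) = (-4/7*(-4))*(5*1*(-3)) = (16/7)*(-15) = -240/7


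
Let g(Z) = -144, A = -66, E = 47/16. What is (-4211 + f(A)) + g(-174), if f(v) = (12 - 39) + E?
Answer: -70065/16 ≈ -4379.1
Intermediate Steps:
E = 47/16 (E = 47*(1/16) = 47/16 ≈ 2.9375)
f(v) = -385/16 (f(v) = (12 - 39) + 47/16 = -27 + 47/16 = -385/16)
(-4211 + f(A)) + g(-174) = (-4211 - 385/16) - 144 = -67761/16 - 144 = -70065/16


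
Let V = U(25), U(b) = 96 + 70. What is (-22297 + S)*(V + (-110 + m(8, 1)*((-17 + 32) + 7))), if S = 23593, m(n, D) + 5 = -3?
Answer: -155520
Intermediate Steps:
U(b) = 166
V = 166
m(n, D) = -8 (m(n, D) = -5 - 3 = -8)
(-22297 + S)*(V + (-110 + m(8, 1)*((-17 + 32) + 7))) = (-22297 + 23593)*(166 + (-110 - 8*((-17 + 32) + 7))) = 1296*(166 + (-110 - 8*(15 + 7))) = 1296*(166 + (-110 - 8*22)) = 1296*(166 + (-110 - 176)) = 1296*(166 - 286) = 1296*(-120) = -155520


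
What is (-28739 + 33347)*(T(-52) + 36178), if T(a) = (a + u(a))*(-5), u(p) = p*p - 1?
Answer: 105629184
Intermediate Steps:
u(p) = -1 + p**2 (u(p) = p**2 - 1 = -1 + p**2)
T(a) = 5 - 5*a - 5*a**2 (T(a) = (a + (-1 + a**2))*(-5) = (-1 + a + a**2)*(-5) = 5 - 5*a - 5*a**2)
(-28739 + 33347)*(T(-52) + 36178) = (-28739 + 33347)*((5 - 5*(-52) - 5*(-52)**2) + 36178) = 4608*((5 + 260 - 5*2704) + 36178) = 4608*((5 + 260 - 13520) + 36178) = 4608*(-13255 + 36178) = 4608*22923 = 105629184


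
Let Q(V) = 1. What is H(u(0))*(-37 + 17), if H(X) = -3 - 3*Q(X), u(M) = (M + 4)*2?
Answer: 120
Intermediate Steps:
u(M) = 8 + 2*M (u(M) = (4 + M)*2 = 8 + 2*M)
H(X) = -6 (H(X) = -3 - 3*1 = -3 - 3 = -6)
H(u(0))*(-37 + 17) = -6*(-37 + 17) = -6*(-20) = 120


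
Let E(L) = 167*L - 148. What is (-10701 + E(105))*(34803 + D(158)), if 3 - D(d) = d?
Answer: 231656528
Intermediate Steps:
E(L) = -148 + 167*L
D(d) = 3 - d
(-10701 + E(105))*(34803 + D(158)) = (-10701 + (-148 + 167*105))*(34803 + (3 - 1*158)) = (-10701 + (-148 + 17535))*(34803 + (3 - 158)) = (-10701 + 17387)*(34803 - 155) = 6686*34648 = 231656528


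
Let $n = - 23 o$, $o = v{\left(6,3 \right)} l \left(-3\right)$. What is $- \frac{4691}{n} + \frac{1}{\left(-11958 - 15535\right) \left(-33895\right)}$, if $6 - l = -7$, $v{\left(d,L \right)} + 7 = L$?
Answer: $\frac{4371426730973}{3343568343180} \approx 1.3074$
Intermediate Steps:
$v{\left(d,L \right)} = -7 + L$
$l = 13$ ($l = 6 - -7 = 6 + 7 = 13$)
$o = 156$ ($o = \left(-7 + 3\right) 13 \left(-3\right) = \left(-4\right) 13 \left(-3\right) = \left(-52\right) \left(-3\right) = 156$)
$n = -3588$ ($n = \left(-23\right) 156 = -3588$)
$- \frac{4691}{n} + \frac{1}{\left(-11958 - 15535\right) \left(-33895\right)} = - \frac{4691}{-3588} + \frac{1}{\left(-11958 - 15535\right) \left(-33895\right)} = \left(-4691\right) \left(- \frac{1}{3588}\right) + \frac{1}{-27493} \left(- \frac{1}{33895}\right) = \frac{4691}{3588} - - \frac{1}{931875235} = \frac{4691}{3588} + \frac{1}{931875235} = \frac{4371426730973}{3343568343180}$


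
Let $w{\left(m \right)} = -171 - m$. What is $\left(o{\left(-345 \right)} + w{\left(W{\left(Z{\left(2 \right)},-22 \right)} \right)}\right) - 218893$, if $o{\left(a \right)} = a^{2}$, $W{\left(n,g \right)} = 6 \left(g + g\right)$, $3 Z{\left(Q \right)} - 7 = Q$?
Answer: $-99775$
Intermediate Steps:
$Z{\left(Q \right)} = \frac{7}{3} + \frac{Q}{3}$
$W{\left(n,g \right)} = 12 g$ ($W{\left(n,g \right)} = 6 \cdot 2 g = 12 g$)
$\left(o{\left(-345 \right)} + w{\left(W{\left(Z{\left(2 \right)},-22 \right)} \right)}\right) - 218893 = \left(\left(-345\right)^{2} - \left(171 + 12 \left(-22\right)\right)\right) - 218893 = \left(119025 - -93\right) - 218893 = \left(119025 + \left(-171 + 264\right)\right) - 218893 = \left(119025 + 93\right) - 218893 = 119118 - 218893 = -99775$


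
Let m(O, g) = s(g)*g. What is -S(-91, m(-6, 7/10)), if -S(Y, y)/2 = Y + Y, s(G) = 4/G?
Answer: -364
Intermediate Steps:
m(O, g) = 4 (m(O, g) = (4/g)*g = 4)
S(Y, y) = -4*Y (S(Y, y) = -2*(Y + Y) = -4*Y)
-S(-91, m(-6, 7/10)) = -(-4)*(-91) = -1*364 = -364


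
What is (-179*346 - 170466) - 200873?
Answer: -433273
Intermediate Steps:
(-179*346 - 170466) - 200873 = (-61934 - 170466) - 200873 = -232400 - 200873 = -433273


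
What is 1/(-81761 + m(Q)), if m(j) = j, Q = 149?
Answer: -1/81612 ≈ -1.2253e-5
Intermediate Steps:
1/(-81761 + m(Q)) = 1/(-81761 + 149) = 1/(-81612) = -1/81612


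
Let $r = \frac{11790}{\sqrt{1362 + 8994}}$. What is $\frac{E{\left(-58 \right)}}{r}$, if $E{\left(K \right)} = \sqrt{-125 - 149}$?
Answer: $\frac{i \sqrt{709386}}{5895} \approx 0.14288 i$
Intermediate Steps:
$r = \frac{1965 \sqrt{2589}}{863}$ ($r = \frac{11790}{\sqrt{10356}} = \frac{11790}{2 \sqrt{2589}} = 11790 \frac{\sqrt{2589}}{5178} = \frac{1965 \sqrt{2589}}{863} \approx 115.86$)
$E{\left(K \right)} = i \sqrt{274}$ ($E{\left(K \right)} = \sqrt{-274} = i \sqrt{274}$)
$\frac{E{\left(-58 \right)}}{r} = \frac{i \sqrt{274}}{\frac{1965}{863} \sqrt{2589}} = i \sqrt{274} \frac{\sqrt{2589}}{5895} = \frac{i \sqrt{709386}}{5895}$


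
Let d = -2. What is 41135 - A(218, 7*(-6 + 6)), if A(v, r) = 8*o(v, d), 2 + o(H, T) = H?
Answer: 39407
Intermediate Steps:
o(H, T) = -2 + H
A(v, r) = -16 + 8*v (A(v, r) = 8*(-2 + v) = -16 + 8*v)
41135 - A(218, 7*(-6 + 6)) = 41135 - (-16 + 8*218) = 41135 - (-16 + 1744) = 41135 - 1*1728 = 41135 - 1728 = 39407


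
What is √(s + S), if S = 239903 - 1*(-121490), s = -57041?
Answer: 4*√19022 ≈ 551.68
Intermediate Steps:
S = 361393 (S = 239903 + 121490 = 361393)
√(s + S) = √(-57041 + 361393) = √304352 = 4*√19022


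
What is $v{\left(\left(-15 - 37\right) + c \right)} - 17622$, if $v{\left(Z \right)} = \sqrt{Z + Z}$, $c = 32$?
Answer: $-17622 + 2 i \sqrt{10} \approx -17622.0 + 6.3246 i$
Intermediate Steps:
$v{\left(Z \right)} = \sqrt{2} \sqrt{Z}$ ($v{\left(Z \right)} = \sqrt{2 Z} = \sqrt{2} \sqrt{Z}$)
$v{\left(\left(-15 - 37\right) + c \right)} - 17622 = \sqrt{2} \sqrt{\left(-15 - 37\right) + 32} - 17622 = \sqrt{2} \sqrt{-52 + 32} - 17622 = \sqrt{2} \sqrt{-20} - 17622 = \sqrt{2} \cdot 2 i \sqrt{5} - 17622 = 2 i \sqrt{10} - 17622 = -17622 + 2 i \sqrt{10}$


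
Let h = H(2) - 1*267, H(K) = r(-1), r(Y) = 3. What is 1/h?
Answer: -1/264 ≈ -0.0037879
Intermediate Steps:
H(K) = 3
h = -264 (h = 3 - 1*267 = 3 - 267 = -264)
1/h = 1/(-264) = -1/264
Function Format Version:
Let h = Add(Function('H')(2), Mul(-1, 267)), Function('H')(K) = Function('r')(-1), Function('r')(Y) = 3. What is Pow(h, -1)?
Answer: Rational(-1, 264) ≈ -0.0037879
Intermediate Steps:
Function('H')(K) = 3
h = -264 (h = Add(3, Mul(-1, 267)) = Add(3, -267) = -264)
Pow(h, -1) = Pow(-264, -1) = Rational(-1, 264)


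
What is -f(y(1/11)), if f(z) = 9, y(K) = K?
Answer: -9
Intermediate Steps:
-f(y(1/11)) = -1*9 = -9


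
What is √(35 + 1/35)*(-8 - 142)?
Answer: -30*√42910/7 ≈ -887.77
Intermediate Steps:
√(35 + 1/35)*(-8 - 142) = √(35 + 1*(1/35))*(-150) = √(35 + 1/35)*(-150) = √(1226/35)*(-150) = (√42910/35)*(-150) = -30*√42910/7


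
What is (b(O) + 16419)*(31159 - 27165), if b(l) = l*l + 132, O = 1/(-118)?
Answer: 460220881625/6962 ≈ 6.6105e+7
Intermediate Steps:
O = -1/118 ≈ -0.0084746
b(l) = 132 + l**2 (b(l) = l**2 + 132 = 132 + l**2)
(b(O) + 16419)*(31159 - 27165) = ((132 + (-1/118)**2) + 16419)*(31159 - 27165) = ((132 + 1/13924) + 16419)*3994 = (1837969/13924 + 16419)*3994 = (230456125/13924)*3994 = 460220881625/6962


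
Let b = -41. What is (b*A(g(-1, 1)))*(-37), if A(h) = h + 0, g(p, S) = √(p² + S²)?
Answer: 1517*√2 ≈ 2145.4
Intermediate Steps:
g(p, S) = √(S² + p²)
A(h) = h
(b*A(g(-1, 1)))*(-37) = -41*√(1² + (-1)²)*(-37) = -41*√(1 + 1)*(-37) = -41*√2*(-37) = 1517*√2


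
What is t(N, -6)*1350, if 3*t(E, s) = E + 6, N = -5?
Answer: 450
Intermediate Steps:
t(E, s) = 2 + E/3 (t(E, s) = (E + 6)/3 = (6 + E)/3 = 2 + E/3)
t(N, -6)*1350 = (2 + (1/3)*(-5))*1350 = (2 - 5/3)*1350 = (1/3)*1350 = 450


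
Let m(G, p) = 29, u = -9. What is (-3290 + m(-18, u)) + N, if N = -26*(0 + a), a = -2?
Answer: -3209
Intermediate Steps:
N = 52 (N = -26*(0 - 2) = -26*(-2) = 52)
(-3290 + m(-18, u)) + N = (-3290 + 29) + 52 = -3261 + 52 = -3209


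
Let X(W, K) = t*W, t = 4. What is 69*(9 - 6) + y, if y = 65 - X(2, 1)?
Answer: 264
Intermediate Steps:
X(W, K) = 4*W
y = 57 (y = 65 - 4*2 = 65 - 1*8 = 65 - 8 = 57)
69*(9 - 6) + y = 69*(9 - 6) + 57 = 69*3 + 57 = 207 + 57 = 264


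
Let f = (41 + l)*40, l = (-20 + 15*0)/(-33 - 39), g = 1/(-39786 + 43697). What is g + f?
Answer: 58117469/35199 ≈ 1651.1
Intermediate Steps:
g = 1/3911 ≈ 0.00025569
l = 5/18 (l = (-20 + 0)/(-72) = -20*(-1/72) = 5/18 ≈ 0.27778)
f = 14860/9 (f = (41 + 5/18)*40 = (743/18)*40 = 14860/9 ≈ 1651.1)
g + f = 1/3911 + 14860/9 = 58117469/35199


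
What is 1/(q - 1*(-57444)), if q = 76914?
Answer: 1/134358 ≈ 7.4428e-6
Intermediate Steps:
1/(q - 1*(-57444)) = 1/(76914 - 1*(-57444)) = 1/(76914 + 57444) = 1/134358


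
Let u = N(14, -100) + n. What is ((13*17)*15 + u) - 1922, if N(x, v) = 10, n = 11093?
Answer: 12496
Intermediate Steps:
u = 11103 (u = 10 + 11093 = 11103)
((13*17)*15 + u) - 1922 = ((13*17)*15 + 11103) - 1922 = (221*15 + 11103) - 1922 = (3315 + 11103) - 1922 = 14418 - 1922 = 12496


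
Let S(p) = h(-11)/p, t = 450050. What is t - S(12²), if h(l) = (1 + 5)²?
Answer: 1800199/4 ≈ 4.5005e+5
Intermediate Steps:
h(l) = 36 (h(l) = 6² = 36)
S(p) = 36/p
t - S(12²) = 450050 - 36/(12²) = 450050 - 36/144 = 450050 - 1*¼ = 450050 - ¼ = 1800199/4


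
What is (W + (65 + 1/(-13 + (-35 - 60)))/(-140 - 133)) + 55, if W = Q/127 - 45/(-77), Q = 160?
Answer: 2331561017/41189148 ≈ 56.606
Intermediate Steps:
W = 18035/9779 (W = 160/127 - 45/(-77) = 160*(1/127) - 45*(-1/77) = 160/127 + 45/77 = 18035/9779 ≈ 1.8443)
(W + (65 + 1/(-13 + (-35 - 60)))/(-140 - 133)) + 55 = (18035/9779 + (65 + 1/(-13 + (-35 - 60)))/(-140 - 133)) + 55 = (18035/9779 + (65 + 1/(-13 - 95))/(-273)) + 55 = (18035/9779 + (65 + 1/(-108))*(-1/273)) + 55 = (18035/9779 + (65 - 1/108)*(-1/273)) + 55 = (18035/9779 + (7019/108)*(-1/273)) + 55 = (18035/9779 - 7019/29484) + 55 = 66157877/41189148 + 55 = 2331561017/41189148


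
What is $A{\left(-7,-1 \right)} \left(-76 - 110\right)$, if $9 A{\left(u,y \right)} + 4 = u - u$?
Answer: $\frac{248}{3} \approx 82.667$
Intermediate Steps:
$A{\left(u,y \right)} = - \frac{4}{9}$ ($A{\left(u,y \right)} = - \frac{4}{9} + \frac{u - u}{9} = - \frac{4}{9} + \frac{1}{9} \cdot 0 = - \frac{4}{9} + 0 = - \frac{4}{9}$)
$A{\left(-7,-1 \right)} \left(-76 - 110\right) = - \frac{4 \left(-76 - 110\right)}{9} = \left(- \frac{4}{9}\right) \left(-186\right) = \frac{248}{3}$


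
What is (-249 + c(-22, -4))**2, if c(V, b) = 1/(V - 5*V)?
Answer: 480091921/7744 ≈ 61995.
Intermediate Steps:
c(V, b) = -1/(4*V) (c(V, b) = 1/(-4*V) = -1/(4*V))
(-249 + c(-22, -4))**2 = (-249 - 1/4/(-22))**2 = (-249 - 1/4*(-1/22))**2 = (-249 + 1/88)**2 = (-21911/88)**2 = 480091921/7744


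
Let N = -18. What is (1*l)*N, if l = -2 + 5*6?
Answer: -504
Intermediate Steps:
l = 28 (l = -2 + 30 = 28)
(1*l)*N = (1*28)*(-18) = 28*(-18) = -504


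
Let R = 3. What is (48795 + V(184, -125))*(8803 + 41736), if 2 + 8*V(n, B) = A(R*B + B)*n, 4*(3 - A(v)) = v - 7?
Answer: 2616858881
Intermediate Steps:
A(v) = 19/4 - v/4 (A(v) = 3 - (v - 7)/4 = 3 - (-7 + v)/4 = 3 + (7/4 - v/4) = 19/4 - v/4)
V(n, B) = -¼ + n*(19/4 - B)/8 (V(n, B) = -¼ + ((19/4 - (3*B + B)/4)*n)/8 = -¼ + ((19/4 - B)*n)/8 = -¼ + (n*(19/4 - B))/8 = -¼ + n*(19/4 - B)/8)
(48795 + V(184, -125))*(8803 + 41736) = (48795 + (-¼ - 1/32*184*(-19 + 4*(-125))))*(8803 + 41736) = (48795 + (-¼ - 1/32*184*(-19 - 500)))*50539 = (48795 + (-¼ - 1/32*184*(-519)))*50539 = (48795 + (-¼ + 11937/4))*50539 = (48795 + 2984)*50539 = 51779*50539 = 2616858881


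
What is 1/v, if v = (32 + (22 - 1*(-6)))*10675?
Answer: 1/640500 ≈ 1.5613e-6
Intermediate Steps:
v = 640500 (v = (32 + (22 + 6))*10675 = (32 + 28)*10675 = 60*10675 = 640500)
1/v = 1/640500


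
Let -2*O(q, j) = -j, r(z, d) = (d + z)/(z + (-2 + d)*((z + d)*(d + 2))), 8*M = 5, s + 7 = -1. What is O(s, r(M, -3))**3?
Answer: 6859/5832000 ≈ 0.0011761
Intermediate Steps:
s = -8 (s = -7 - 1 = -8)
M = 5/8 (M = (1/8)*5 = 5/8 ≈ 0.62500)
r(z, d) = (d + z)/(z + (-2 + d)*(2 + d)*(d + z)) (r(z, d) = (d + z)/(z + (-2 + d)*((d + z)*(2 + d))) = (d + z)/(z + (-2 + d)*((2 + d)*(d + z))) = (d + z)/(z + (-2 + d)*(2 + d)*(d + z)))
O(q, j) = j/2 (O(q, j) = -(-1)*j/2 = j/2)
O(s, r(M, -3))**3 = (((-3 + 5/8)/((-3)**3 - 4*(-3) - 3*5/8 + (5/8)*(-3)**2))/2)**3 = ((-19/8/(-27 + 12 - 15/8 + (5/8)*9))/2)**3 = ((-19/8/(-27 + 12 - 15/8 + 45/8))/2)**3 = ((-19/8/(-45/4))/2)**3 = ((-4/45*(-19/8))/2)**3 = ((1/2)*(19/90))**3 = (19/180)**3 = 6859/5832000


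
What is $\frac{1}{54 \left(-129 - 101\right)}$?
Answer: $- \frac{1}{12420} \approx -8.0515 \cdot 10^{-5}$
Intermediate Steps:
$\frac{1}{54 \left(-129 - 101\right)} = \frac{1}{54 \left(-230\right)} = \frac{1}{-12420} = - \frac{1}{12420}$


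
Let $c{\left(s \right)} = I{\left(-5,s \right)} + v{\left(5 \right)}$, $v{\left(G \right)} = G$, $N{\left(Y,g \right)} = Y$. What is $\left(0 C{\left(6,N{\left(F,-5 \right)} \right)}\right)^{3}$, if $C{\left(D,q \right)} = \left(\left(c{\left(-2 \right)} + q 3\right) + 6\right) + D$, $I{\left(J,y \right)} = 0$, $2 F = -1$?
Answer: $0$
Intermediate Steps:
$F = - \frac{1}{2}$ ($F = \frac{1}{2} \left(-1\right) = - \frac{1}{2} \approx -0.5$)
$c{\left(s \right)} = 5$ ($c{\left(s \right)} = 0 + 5 = 5$)
$C{\left(D,q \right)} = 11 + D + 3 q$ ($C{\left(D,q \right)} = \left(\left(5 + q 3\right) + 6\right) + D = \left(\left(5 + 3 q\right) + 6\right) + D = \left(11 + 3 q\right) + D = 11 + D + 3 q$)
$\left(0 C{\left(6,N{\left(F,-5 \right)} \right)}\right)^{3} = \left(0 \left(11 + 6 + 3 \left(- \frac{1}{2}\right)\right)\right)^{3} = \left(0 \left(11 + 6 - \frac{3}{2}\right)\right)^{3} = \left(0 \cdot \frac{31}{2}\right)^{3} = 0^{3} = 0$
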